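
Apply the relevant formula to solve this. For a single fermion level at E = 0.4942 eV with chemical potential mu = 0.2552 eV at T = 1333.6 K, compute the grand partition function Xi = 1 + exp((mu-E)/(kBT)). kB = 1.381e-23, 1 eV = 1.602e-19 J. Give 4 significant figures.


Step 1: (mu - E) = 0.2552 - 0.4942 = -0.239 eV
Step 2: x = (mu-E)*eV/(kB*T) = -0.239*1.602e-19/(1.381e-23*1333.6) = -2.079
Step 3: exp(x) = 0.1251
Step 4: Xi = 1 + 0.1251 = 1.125

1.125


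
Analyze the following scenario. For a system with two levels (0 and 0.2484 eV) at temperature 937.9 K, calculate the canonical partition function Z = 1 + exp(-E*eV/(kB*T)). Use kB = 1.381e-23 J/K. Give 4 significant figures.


Step 1: Compute beta*E = E*eV/(kB*T) = 0.2484*1.602e-19/(1.381e-23*937.9) = 3.072
Step 2: exp(-beta*E) = exp(-3.072) = 0.04631
Step 3: Z = 1 + 0.04631 = 1.046

1.046


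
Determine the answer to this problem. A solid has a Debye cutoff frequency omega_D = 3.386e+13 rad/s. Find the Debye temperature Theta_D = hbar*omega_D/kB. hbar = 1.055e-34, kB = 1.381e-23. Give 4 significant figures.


Step 1: hbar*omega_D = 1.055e-34 * 3.386e+13 = 3.572e-21 J
Step 2: Theta_D = 3.572e-21 / 1.381e-23
Step 3: Theta_D = 258.7 K

258.7


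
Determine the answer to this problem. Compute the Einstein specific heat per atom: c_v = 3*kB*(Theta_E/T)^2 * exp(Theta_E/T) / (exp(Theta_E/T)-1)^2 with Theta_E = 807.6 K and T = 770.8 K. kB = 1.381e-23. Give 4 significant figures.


Step 1: x = Theta_E/T = 807.6/770.8 = 1.048
Step 2: x^2 = 1.098
Step 3: exp(x) = 2.851
Step 4: c_v = 3*1.381e-23*1.098*2.851/(2.851-1)^2 = 3.784e-23

3.784e-23


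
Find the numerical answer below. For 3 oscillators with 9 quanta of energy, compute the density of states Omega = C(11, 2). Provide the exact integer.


Step 1: Use binomial coefficient C(11, 2)
Step 2: Numerator = 11! / 9!
Step 3: Denominator = 2!
Step 4: Omega = 55

55


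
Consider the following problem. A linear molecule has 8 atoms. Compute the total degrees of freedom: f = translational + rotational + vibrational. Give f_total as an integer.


Step 1: Translational DOF = 3
Step 2: Rotational DOF (linear) = 2
Step 3: Vibrational DOF = 3*8 - 5 = 19
Step 4: Total = 3 + 2 + 19 = 24

24


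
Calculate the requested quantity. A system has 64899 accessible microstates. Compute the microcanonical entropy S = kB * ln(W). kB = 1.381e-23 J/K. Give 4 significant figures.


Step 1: ln(W) = ln(64899) = 11.08
Step 2: S = kB * ln(W) = 1.381e-23 * 11.08
Step 3: S = 1.53e-22 J/K

1.53e-22


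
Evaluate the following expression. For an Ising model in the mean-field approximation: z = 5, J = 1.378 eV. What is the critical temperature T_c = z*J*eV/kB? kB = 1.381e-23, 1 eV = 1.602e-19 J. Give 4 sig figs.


Step 1: z*J = 5*1.378 = 6.89 eV
Step 2: Convert to Joules: 6.89*1.602e-19 = 1.104e-18 J
Step 3: T_c = 1.104e-18 / 1.381e-23 = 7.993e+04 K

7.993e+04


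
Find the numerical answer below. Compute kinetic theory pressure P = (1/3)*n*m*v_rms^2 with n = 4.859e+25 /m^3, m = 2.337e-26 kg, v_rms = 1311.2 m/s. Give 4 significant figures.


Step 1: v_rms^2 = 1311.2^2 = 1.719e+06
Step 2: n*m = 4.859e+25*2.337e-26 = 1.136
Step 3: P = (1/3)*1.136*1.719e+06 = 6.508e+05 Pa

6.508e+05


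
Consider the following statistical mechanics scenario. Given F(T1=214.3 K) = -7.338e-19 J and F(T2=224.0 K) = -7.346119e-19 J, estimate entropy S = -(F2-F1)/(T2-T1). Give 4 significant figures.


Step 1: dF = F2 - F1 = -7.346119e-19 - (-7.338e-19) = -8.119e-22 J
Step 2: dT = T2 - T1 = 224.0 - 214.3 = 9.7 K
Step 3: S = -dF/dT = -(-8.119e-22)/9.7 = 8.37e-23 J/K

8.37e-23


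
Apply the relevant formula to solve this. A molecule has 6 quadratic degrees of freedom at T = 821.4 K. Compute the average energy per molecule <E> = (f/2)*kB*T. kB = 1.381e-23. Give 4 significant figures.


Step 1: f/2 = 6/2 = 3
Step 2: kB*T = 1.381e-23 * 821.4 = 1.134e-20
Step 3: <E> = 3 * 1.134e-20 = 3.403e-20 J

3.403e-20


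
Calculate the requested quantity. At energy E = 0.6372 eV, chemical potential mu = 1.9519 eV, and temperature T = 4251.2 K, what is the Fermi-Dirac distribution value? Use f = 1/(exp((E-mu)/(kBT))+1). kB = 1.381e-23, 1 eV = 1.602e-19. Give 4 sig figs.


Step 1: (E - mu) = 0.6372 - 1.9519 = -1.315 eV
Step 2: Convert: (E-mu)*eV = -2.106e-19 J
Step 3: x = (E-mu)*eV/(kB*T) = -3.587
Step 4: f = 1/(exp(-3.587)+1) = 0.9731

0.9731


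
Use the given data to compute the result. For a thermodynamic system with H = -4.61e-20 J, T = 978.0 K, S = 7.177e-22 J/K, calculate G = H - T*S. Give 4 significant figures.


Step 1: T*S = 978.0 * 7.177e-22 = 7.019e-19 J
Step 2: G = H - T*S = -4.61e-20 - 7.019e-19
Step 3: G = -7.48e-19 J

-7.48e-19


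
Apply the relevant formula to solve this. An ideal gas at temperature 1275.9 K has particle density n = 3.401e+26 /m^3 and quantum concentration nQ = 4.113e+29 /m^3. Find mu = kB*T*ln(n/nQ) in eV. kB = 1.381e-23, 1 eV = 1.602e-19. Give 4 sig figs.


Step 1: n/nQ = 3.401e+26/4.113e+29 = 0.0008269
Step 2: ln(n/nQ) = -7.098
Step 3: mu = kB*T*ln(n/nQ) = 1.762e-20*-7.098 = -1.251e-19 J
Step 4: Convert to eV: -1.251e-19/1.602e-19 = -0.7807 eV

-0.7807


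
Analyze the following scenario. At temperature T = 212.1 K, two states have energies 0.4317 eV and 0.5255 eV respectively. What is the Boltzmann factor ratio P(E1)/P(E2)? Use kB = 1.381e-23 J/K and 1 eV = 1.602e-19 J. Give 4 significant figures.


Step 1: Compute energy difference dE = E1 - E2 = 0.4317 - 0.5255 = -0.0938 eV
Step 2: Convert to Joules: dE_J = -0.0938 * 1.602e-19 = -1.503e-20 J
Step 3: Compute exponent = -dE_J / (kB * T) = -(-1.503e-20) / (1.381e-23 * 212.1) = 5.13
Step 4: P(E1)/P(E2) = exp(5.13) = 169

169


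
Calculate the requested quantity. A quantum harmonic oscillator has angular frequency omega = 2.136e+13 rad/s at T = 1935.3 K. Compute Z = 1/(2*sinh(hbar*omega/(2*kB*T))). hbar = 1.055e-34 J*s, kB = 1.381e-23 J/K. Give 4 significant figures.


Step 1: Compute x = hbar*omega/(kB*T) = 1.055e-34*2.136e+13/(1.381e-23*1935.3) = 0.08432
Step 2: x/2 = 0.04216
Step 3: sinh(x/2) = 0.04217
Step 4: Z = 1/(2*0.04217) = 11.86

11.86


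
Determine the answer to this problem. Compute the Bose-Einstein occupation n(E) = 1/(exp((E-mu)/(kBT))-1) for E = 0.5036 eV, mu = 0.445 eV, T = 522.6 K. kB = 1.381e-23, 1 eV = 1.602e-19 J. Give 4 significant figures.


Step 1: (E - mu) = 0.0586 eV
Step 2: x = (E-mu)*eV/(kB*T) = 0.0586*1.602e-19/(1.381e-23*522.6) = 1.301
Step 3: exp(x) = 3.672
Step 4: n = 1/(exp(x)-1) = 0.3742

0.3742


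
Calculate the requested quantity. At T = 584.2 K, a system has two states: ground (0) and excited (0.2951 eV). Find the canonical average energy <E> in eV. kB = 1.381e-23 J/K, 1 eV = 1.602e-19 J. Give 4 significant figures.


Step 1: beta*E = 0.2951*1.602e-19/(1.381e-23*584.2) = 5.86
Step 2: exp(-beta*E) = 0.002852
Step 3: <E> = 0.2951*0.002852/(1+0.002852) = 0.0008392 eV

0.0008392


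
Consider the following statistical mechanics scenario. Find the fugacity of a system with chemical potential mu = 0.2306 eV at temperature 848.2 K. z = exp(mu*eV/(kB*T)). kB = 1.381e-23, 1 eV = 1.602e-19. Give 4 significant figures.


Step 1: Convert mu to Joules: 0.2306*1.602e-19 = 3.694e-20 J
Step 2: kB*T = 1.381e-23*848.2 = 1.171e-20 J
Step 3: mu/(kB*T) = 3.154
Step 4: z = exp(3.154) = 23.42

23.42


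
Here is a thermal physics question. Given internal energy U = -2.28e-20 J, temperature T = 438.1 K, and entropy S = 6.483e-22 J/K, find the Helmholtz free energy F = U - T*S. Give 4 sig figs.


Step 1: T*S = 438.1 * 6.483e-22 = 2.84e-19 J
Step 2: F = U - T*S = -2.28e-20 - 2.84e-19
Step 3: F = -3.068e-19 J

-3.068e-19


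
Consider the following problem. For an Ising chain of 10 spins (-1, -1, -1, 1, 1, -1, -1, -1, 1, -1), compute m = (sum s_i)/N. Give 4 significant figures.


Step 1: Count up spins (+1): 3, down spins (-1): 7
Step 2: Total magnetization M = 3 - 7 = -4
Step 3: m = M/N = -4/10 = -0.4

-0.4


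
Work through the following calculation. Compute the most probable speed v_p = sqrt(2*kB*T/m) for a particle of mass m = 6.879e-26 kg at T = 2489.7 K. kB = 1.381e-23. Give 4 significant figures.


Step 1: Numerator = 2*kB*T = 2*1.381e-23*2489.7 = 6.877e-20
Step 2: Ratio = 6.877e-20 / 6.879e-26 = 9.996e+05
Step 3: v_p = sqrt(9.996e+05) = 999.8 m/s

999.8


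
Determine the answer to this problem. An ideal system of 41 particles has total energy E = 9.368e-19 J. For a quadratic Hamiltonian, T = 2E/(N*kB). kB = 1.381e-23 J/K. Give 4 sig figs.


Step 1: Numerator = 2*E = 2*9.368e-19 = 1.874e-18 J
Step 2: Denominator = N*kB = 41*1.381e-23 = 5.662e-22
Step 3: T = 1.874e-18 / 5.662e-22 = 3309 K

3309


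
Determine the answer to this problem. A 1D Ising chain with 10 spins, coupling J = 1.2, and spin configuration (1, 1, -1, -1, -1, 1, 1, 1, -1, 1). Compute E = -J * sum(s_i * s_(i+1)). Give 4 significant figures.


Step 1: Nearest-neighbor products: 1, -1, 1, 1, -1, 1, 1, -1, -1
Step 2: Sum of products = 1
Step 3: E = -1.2 * 1 = -1.2

-1.2


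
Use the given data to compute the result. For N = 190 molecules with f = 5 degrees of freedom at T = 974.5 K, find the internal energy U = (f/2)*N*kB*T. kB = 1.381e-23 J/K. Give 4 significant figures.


Step 1: f/2 = 5/2 = 2.5
Step 2: N*kB*T = 190*1.381e-23*974.5 = 2.557e-18
Step 3: U = 2.5 * 2.557e-18 = 6.392e-18 J

6.392e-18


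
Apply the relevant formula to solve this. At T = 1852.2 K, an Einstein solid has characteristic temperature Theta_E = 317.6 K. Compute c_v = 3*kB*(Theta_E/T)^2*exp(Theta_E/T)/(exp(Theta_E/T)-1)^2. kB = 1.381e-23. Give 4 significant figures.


Step 1: x = Theta_E/T = 317.6/1852.2 = 0.1715
Step 2: x^2 = 0.0294
Step 3: exp(x) = 1.187
Step 4: c_v = 3*1.381e-23*0.0294*1.187/(1.187-1)^2 = 4.133e-23

4.133e-23


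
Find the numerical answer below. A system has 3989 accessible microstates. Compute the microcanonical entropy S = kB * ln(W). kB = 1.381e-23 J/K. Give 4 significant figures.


Step 1: ln(W) = ln(3989) = 8.291
Step 2: S = kB * ln(W) = 1.381e-23 * 8.291
Step 3: S = 1.145e-22 J/K

1.145e-22


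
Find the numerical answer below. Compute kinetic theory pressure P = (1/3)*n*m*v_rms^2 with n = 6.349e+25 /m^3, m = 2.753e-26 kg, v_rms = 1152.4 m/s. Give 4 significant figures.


Step 1: v_rms^2 = 1152.4^2 = 1.328e+06
Step 2: n*m = 6.349e+25*2.753e-26 = 1.748
Step 3: P = (1/3)*1.748*1.328e+06 = 7.737e+05 Pa

7.737e+05


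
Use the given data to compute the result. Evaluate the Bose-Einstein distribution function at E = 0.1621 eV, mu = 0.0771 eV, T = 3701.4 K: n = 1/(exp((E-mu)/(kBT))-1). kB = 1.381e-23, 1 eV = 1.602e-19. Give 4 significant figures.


Step 1: (E - mu) = 0.085 eV
Step 2: x = (E-mu)*eV/(kB*T) = 0.085*1.602e-19/(1.381e-23*3701.4) = 0.2664
Step 3: exp(x) = 1.305
Step 4: n = 1/(exp(x)-1) = 3.276

3.276


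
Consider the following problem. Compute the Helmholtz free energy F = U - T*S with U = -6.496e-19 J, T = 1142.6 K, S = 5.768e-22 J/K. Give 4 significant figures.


Step 1: T*S = 1142.6 * 5.768e-22 = 6.591e-19 J
Step 2: F = U - T*S = -6.496e-19 - 6.591e-19
Step 3: F = -1.309e-18 J

-1.309e-18


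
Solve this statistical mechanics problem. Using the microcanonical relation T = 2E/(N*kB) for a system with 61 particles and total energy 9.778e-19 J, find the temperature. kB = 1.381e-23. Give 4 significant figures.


Step 1: Numerator = 2*E = 2*9.778e-19 = 1.956e-18 J
Step 2: Denominator = N*kB = 61*1.381e-23 = 8.424e-22
Step 3: T = 1.956e-18 / 8.424e-22 = 2321 K

2321


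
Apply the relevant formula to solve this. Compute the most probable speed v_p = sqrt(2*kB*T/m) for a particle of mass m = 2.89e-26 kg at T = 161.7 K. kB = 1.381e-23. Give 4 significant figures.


Step 1: Numerator = 2*kB*T = 2*1.381e-23*161.7 = 4.466e-21
Step 2: Ratio = 4.466e-21 / 2.89e-26 = 1.545e+05
Step 3: v_p = sqrt(1.545e+05) = 393.1 m/s

393.1


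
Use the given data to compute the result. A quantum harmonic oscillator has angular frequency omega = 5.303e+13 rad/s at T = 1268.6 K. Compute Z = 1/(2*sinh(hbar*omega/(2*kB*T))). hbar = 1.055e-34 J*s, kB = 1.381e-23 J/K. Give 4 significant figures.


Step 1: Compute x = hbar*omega/(kB*T) = 1.055e-34*5.303e+13/(1.381e-23*1268.6) = 0.3193
Step 2: x/2 = 0.1597
Step 3: sinh(x/2) = 0.1604
Step 4: Z = 1/(2*0.1604) = 3.118

3.118


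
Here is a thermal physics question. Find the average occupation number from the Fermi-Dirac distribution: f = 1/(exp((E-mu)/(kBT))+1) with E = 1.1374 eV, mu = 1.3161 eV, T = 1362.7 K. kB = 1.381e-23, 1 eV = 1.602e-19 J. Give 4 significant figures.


Step 1: (E - mu) = 1.1374 - 1.3161 = -0.1787 eV
Step 2: Convert: (E-mu)*eV = -2.863e-20 J
Step 3: x = (E-mu)*eV/(kB*T) = -1.521
Step 4: f = 1/(exp(-1.521)+1) = 0.8207

0.8207


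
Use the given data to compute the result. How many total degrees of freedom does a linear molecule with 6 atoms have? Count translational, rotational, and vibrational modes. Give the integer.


Step 1: Translational DOF = 3
Step 2: Rotational DOF (linear) = 2
Step 3: Vibrational DOF = 3*6 - 5 = 13
Step 4: Total = 3 + 2 + 13 = 18

18


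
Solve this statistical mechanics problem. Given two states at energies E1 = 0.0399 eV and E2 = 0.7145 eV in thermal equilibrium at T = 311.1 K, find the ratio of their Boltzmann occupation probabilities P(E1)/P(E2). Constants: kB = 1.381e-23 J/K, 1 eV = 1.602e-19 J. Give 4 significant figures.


Step 1: Compute energy difference dE = E1 - E2 = 0.0399 - 0.7145 = -0.6746 eV
Step 2: Convert to Joules: dE_J = -0.6746 * 1.602e-19 = -1.081e-19 J
Step 3: Compute exponent = -dE_J / (kB * T) = -(-1.081e-19) / (1.381e-23 * 311.1) = 25.15
Step 4: P(E1)/P(E2) = exp(25.15) = 8.403e+10

8.403e+10


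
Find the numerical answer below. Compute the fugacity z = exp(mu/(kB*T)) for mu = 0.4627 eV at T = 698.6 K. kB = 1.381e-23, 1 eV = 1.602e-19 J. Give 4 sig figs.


Step 1: Convert mu to Joules: 0.4627*1.602e-19 = 7.412e-20 J
Step 2: kB*T = 1.381e-23*698.6 = 9.648e-21 J
Step 3: mu/(kB*T) = 7.683
Step 4: z = exp(7.683) = 2171

2171


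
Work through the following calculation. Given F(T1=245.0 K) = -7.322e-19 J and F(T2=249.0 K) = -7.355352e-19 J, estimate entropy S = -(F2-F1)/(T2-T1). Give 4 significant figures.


Step 1: dF = F2 - F1 = -7.355352e-19 - (-7.322e-19) = -3.3352e-21 J
Step 2: dT = T2 - T1 = 249.0 - 245.0 = 4 K
Step 3: S = -dF/dT = -(-3.3352e-21)/4 = 8.338e-22 J/K

8.338e-22


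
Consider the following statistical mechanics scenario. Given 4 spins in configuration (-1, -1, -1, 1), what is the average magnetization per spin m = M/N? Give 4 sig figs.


Step 1: Count up spins (+1): 1, down spins (-1): 3
Step 2: Total magnetization M = 1 - 3 = -2
Step 3: m = M/N = -2/4 = -0.5

-0.5


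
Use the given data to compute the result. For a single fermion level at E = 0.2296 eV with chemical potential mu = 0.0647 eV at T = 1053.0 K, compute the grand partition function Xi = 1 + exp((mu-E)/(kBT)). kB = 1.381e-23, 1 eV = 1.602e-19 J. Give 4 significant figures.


Step 1: (mu - E) = 0.0647 - 0.2296 = -0.1649 eV
Step 2: x = (mu-E)*eV/(kB*T) = -0.1649*1.602e-19/(1.381e-23*1053.0) = -1.817
Step 3: exp(x) = 0.1626
Step 4: Xi = 1 + 0.1626 = 1.163

1.163


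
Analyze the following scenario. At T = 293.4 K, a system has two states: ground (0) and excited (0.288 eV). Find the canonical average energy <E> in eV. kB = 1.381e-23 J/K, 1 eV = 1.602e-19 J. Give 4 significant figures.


Step 1: beta*E = 0.288*1.602e-19/(1.381e-23*293.4) = 11.39
Step 2: exp(-beta*E) = 1.134e-05
Step 3: <E> = 0.288*1.134e-05/(1+1.134e-05) = 3.267e-06 eV

3.267e-06


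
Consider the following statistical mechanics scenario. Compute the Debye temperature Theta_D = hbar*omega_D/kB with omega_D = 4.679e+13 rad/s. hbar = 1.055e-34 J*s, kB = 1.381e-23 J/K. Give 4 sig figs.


Step 1: hbar*omega_D = 1.055e-34 * 4.679e+13 = 4.936e-21 J
Step 2: Theta_D = 4.936e-21 / 1.381e-23
Step 3: Theta_D = 357.4 K

357.4


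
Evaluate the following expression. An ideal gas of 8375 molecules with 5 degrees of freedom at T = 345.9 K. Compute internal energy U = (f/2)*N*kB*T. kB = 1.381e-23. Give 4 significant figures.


Step 1: f/2 = 5/2 = 2.5
Step 2: N*kB*T = 8375*1.381e-23*345.9 = 4.001e-17
Step 3: U = 2.5 * 4.001e-17 = 1e-16 J

1e-16


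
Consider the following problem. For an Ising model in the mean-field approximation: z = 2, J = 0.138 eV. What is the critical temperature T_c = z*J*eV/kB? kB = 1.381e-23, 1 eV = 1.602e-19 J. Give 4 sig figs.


Step 1: z*J = 2*0.138 = 0.276 eV
Step 2: Convert to Joules: 0.276*1.602e-19 = 4.422e-20 J
Step 3: T_c = 4.422e-20 / 1.381e-23 = 3202 K

3202


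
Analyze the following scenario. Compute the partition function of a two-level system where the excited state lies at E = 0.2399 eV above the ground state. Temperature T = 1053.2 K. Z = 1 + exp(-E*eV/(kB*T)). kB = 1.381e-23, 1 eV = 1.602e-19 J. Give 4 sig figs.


Step 1: Compute beta*E = E*eV/(kB*T) = 0.2399*1.602e-19/(1.381e-23*1053.2) = 2.642
Step 2: exp(-beta*E) = exp(-2.642) = 0.07119
Step 3: Z = 1 + 0.07119 = 1.071

1.071


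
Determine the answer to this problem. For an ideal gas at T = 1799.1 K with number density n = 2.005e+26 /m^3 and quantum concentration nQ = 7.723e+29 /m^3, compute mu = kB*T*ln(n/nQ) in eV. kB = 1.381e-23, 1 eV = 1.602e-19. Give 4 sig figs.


Step 1: n/nQ = 2.005e+26/7.723e+29 = 0.0002596
Step 2: ln(n/nQ) = -8.256
Step 3: mu = kB*T*ln(n/nQ) = 2.485e-20*-8.256 = -2.051e-19 J
Step 4: Convert to eV: -2.051e-19/1.602e-19 = -1.28 eV

-1.28


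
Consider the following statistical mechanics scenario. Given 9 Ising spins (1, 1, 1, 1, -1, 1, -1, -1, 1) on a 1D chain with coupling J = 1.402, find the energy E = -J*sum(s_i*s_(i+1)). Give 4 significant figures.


Step 1: Nearest-neighbor products: 1, 1, 1, -1, -1, -1, 1, -1
Step 2: Sum of products = 0
Step 3: E = -1.402 * 0 = 0

0


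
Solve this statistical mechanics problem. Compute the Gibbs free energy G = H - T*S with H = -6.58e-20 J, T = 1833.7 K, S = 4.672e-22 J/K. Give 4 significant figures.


Step 1: T*S = 1833.7 * 4.672e-22 = 8.567e-19 J
Step 2: G = H - T*S = -6.58e-20 - 8.567e-19
Step 3: G = -9.225e-19 J

-9.225e-19


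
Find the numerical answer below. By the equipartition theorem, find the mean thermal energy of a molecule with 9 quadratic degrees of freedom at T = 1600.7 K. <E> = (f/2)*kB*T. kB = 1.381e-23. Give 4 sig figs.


Step 1: f/2 = 9/2 = 4.5
Step 2: kB*T = 1.381e-23 * 1600.7 = 2.211e-20
Step 3: <E> = 4.5 * 2.211e-20 = 9.948e-20 J

9.948e-20


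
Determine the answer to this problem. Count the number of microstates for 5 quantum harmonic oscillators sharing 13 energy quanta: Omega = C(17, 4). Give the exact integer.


Step 1: Use binomial coefficient C(17, 4)
Step 2: Numerator = 17! / 13!
Step 3: Denominator = 4!
Step 4: Omega = 2380

2380


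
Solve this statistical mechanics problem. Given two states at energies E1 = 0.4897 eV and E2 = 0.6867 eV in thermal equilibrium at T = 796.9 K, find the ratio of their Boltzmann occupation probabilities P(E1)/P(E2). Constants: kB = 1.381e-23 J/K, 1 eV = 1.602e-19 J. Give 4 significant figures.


Step 1: Compute energy difference dE = E1 - E2 = 0.4897 - 0.6867 = -0.197 eV
Step 2: Convert to Joules: dE_J = -0.197 * 1.602e-19 = -3.156e-20 J
Step 3: Compute exponent = -dE_J / (kB * T) = -(-3.156e-20) / (1.381e-23 * 796.9) = 2.868
Step 4: P(E1)/P(E2) = exp(2.868) = 17.6

17.6


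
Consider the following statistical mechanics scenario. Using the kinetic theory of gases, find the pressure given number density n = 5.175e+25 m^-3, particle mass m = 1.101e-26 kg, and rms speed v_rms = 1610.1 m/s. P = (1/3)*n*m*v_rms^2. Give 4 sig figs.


Step 1: v_rms^2 = 1610.1^2 = 2.592e+06
Step 2: n*m = 5.175e+25*1.101e-26 = 0.5698
Step 3: P = (1/3)*0.5698*2.592e+06 = 4.924e+05 Pa

4.924e+05


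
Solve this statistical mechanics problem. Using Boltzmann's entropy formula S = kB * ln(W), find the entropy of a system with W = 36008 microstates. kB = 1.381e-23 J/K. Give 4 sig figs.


Step 1: ln(W) = ln(36008) = 10.49
Step 2: S = kB * ln(W) = 1.381e-23 * 10.49
Step 3: S = 1.449e-22 J/K

1.449e-22


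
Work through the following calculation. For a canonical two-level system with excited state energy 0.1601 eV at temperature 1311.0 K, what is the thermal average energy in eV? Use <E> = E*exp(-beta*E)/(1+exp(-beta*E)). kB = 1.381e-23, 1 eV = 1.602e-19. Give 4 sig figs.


Step 1: beta*E = 0.1601*1.602e-19/(1.381e-23*1311.0) = 1.417
Step 2: exp(-beta*E) = 0.2425
Step 3: <E> = 0.1601*0.2425/(1+0.2425) = 0.03125 eV

0.03125


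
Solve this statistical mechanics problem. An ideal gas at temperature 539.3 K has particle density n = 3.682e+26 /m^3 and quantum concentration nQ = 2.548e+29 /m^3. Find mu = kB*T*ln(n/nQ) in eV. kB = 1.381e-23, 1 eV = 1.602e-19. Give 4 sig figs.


Step 1: n/nQ = 3.682e+26/2.548e+29 = 0.001445
Step 2: ln(n/nQ) = -6.54
Step 3: mu = kB*T*ln(n/nQ) = 7.448e-21*-6.54 = -4.871e-20 J
Step 4: Convert to eV: -4.871e-20/1.602e-19 = -0.304 eV

-0.304


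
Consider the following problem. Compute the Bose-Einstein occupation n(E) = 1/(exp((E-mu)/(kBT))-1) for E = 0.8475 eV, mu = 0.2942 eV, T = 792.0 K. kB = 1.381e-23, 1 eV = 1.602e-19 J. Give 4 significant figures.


Step 1: (E - mu) = 0.5533 eV
Step 2: x = (E-mu)*eV/(kB*T) = 0.5533*1.602e-19/(1.381e-23*792.0) = 8.104
Step 3: exp(x) = 3308
Step 4: n = 1/(exp(x)-1) = 0.0003024

0.0003024


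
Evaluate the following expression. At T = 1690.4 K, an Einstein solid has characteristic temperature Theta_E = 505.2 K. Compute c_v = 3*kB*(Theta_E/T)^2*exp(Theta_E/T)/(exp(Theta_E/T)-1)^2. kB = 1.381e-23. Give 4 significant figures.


Step 1: x = Theta_E/T = 505.2/1690.4 = 0.2989
Step 2: x^2 = 0.08932
Step 3: exp(x) = 1.348
Step 4: c_v = 3*1.381e-23*0.08932*1.348/(1.348-1)^2 = 4.112e-23

4.112e-23


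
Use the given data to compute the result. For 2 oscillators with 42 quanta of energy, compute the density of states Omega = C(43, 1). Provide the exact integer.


Step 1: Use binomial coefficient C(43, 1)
Step 2: Numerator = 43! / 42!
Step 3: Denominator = 1!
Step 4: Omega = 43

43


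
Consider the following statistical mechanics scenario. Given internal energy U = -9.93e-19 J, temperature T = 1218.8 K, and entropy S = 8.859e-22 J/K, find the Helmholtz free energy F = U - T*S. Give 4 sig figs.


Step 1: T*S = 1218.8 * 8.859e-22 = 1.08e-18 J
Step 2: F = U - T*S = -9.93e-19 - 1.08e-18
Step 3: F = -2.073e-18 J

-2.073e-18


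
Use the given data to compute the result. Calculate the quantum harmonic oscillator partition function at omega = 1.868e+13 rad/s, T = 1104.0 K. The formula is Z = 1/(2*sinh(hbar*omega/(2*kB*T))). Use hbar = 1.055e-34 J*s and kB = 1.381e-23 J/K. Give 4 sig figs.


Step 1: Compute x = hbar*omega/(kB*T) = 1.055e-34*1.868e+13/(1.381e-23*1104.0) = 0.1293
Step 2: x/2 = 0.06463
Step 3: sinh(x/2) = 0.06468
Step 4: Z = 1/(2*0.06468) = 7.731

7.731


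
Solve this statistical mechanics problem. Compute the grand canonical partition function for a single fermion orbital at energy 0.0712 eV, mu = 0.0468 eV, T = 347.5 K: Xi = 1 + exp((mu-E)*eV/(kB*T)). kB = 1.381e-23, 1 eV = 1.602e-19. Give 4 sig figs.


Step 1: (mu - E) = 0.0468 - 0.0712 = -0.0244 eV
Step 2: x = (mu-E)*eV/(kB*T) = -0.0244*1.602e-19/(1.381e-23*347.5) = -0.8145
Step 3: exp(x) = 0.4429
Step 4: Xi = 1 + 0.4429 = 1.443

1.443


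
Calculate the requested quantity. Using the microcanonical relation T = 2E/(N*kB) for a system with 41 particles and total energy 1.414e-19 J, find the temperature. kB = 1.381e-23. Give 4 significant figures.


Step 1: Numerator = 2*E = 2*1.414e-19 = 2.828e-19 J
Step 2: Denominator = N*kB = 41*1.381e-23 = 5.662e-22
Step 3: T = 2.828e-19 / 5.662e-22 = 499.5 K

499.5


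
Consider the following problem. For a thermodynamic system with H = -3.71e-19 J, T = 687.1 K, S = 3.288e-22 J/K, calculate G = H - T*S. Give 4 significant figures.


Step 1: T*S = 687.1 * 3.288e-22 = 2.259e-19 J
Step 2: G = H - T*S = -3.71e-19 - 2.259e-19
Step 3: G = -5.969e-19 J

-5.969e-19


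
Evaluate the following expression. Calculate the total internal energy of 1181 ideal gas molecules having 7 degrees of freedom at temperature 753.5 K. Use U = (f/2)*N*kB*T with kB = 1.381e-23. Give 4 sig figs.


Step 1: f/2 = 7/2 = 3.5
Step 2: N*kB*T = 1181*1.381e-23*753.5 = 1.229e-17
Step 3: U = 3.5 * 1.229e-17 = 4.301e-17 J

4.301e-17


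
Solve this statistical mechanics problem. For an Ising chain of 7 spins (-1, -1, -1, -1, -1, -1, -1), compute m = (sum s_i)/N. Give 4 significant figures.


Step 1: Count up spins (+1): 0, down spins (-1): 7
Step 2: Total magnetization M = 0 - 7 = -7
Step 3: m = M/N = -7/7 = -1

-1


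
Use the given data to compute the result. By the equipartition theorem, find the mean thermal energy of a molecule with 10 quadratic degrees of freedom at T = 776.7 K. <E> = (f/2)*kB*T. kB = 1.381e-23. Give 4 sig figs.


Step 1: f/2 = 10/2 = 5
Step 2: kB*T = 1.381e-23 * 776.7 = 1.073e-20
Step 3: <E> = 5 * 1.073e-20 = 5.363e-20 J

5.363e-20


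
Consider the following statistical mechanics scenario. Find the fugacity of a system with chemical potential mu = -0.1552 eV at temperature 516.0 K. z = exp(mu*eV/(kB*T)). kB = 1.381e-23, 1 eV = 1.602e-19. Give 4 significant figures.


Step 1: Convert mu to Joules: -0.1552*1.602e-19 = -2.486e-20 J
Step 2: kB*T = 1.381e-23*516.0 = 7.126e-21 J
Step 3: mu/(kB*T) = -3.489
Step 4: z = exp(-3.489) = 0.03053

0.03053


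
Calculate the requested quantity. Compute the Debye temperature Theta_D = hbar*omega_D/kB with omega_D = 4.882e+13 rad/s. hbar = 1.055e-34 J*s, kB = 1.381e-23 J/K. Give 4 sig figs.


Step 1: hbar*omega_D = 1.055e-34 * 4.882e+13 = 5.151e-21 J
Step 2: Theta_D = 5.151e-21 / 1.381e-23
Step 3: Theta_D = 373 K

373


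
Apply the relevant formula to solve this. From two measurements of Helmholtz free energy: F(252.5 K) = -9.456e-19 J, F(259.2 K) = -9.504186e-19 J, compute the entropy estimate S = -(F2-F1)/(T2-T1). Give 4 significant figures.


Step 1: dF = F2 - F1 = -9.504186e-19 - (-9.456e-19) = -4.8186e-21 J
Step 2: dT = T2 - T1 = 259.2 - 252.5 = 6.7 K
Step 3: S = -dF/dT = -(-4.8186e-21)/6.7 = 7.192e-22 J/K

7.192e-22


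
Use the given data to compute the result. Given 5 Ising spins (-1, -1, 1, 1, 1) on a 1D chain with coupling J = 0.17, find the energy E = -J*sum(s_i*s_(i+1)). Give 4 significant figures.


Step 1: Nearest-neighbor products: 1, -1, 1, 1
Step 2: Sum of products = 2
Step 3: E = -0.17 * 2 = -0.34

-0.34


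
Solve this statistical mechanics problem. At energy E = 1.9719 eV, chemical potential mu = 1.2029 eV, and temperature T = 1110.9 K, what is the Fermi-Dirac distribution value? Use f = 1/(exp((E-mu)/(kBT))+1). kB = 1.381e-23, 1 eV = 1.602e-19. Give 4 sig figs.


Step 1: (E - mu) = 1.9719 - 1.2029 = 0.769 eV
Step 2: Convert: (E-mu)*eV = 1.232e-19 J
Step 3: x = (E-mu)*eV/(kB*T) = 8.03
Step 4: f = 1/(exp(8.03)+1) = 0.0003254

0.0003254


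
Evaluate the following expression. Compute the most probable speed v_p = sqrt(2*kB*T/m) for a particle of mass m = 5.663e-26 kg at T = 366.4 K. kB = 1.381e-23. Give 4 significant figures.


Step 1: Numerator = 2*kB*T = 2*1.381e-23*366.4 = 1.012e-20
Step 2: Ratio = 1.012e-20 / 5.663e-26 = 1.787e+05
Step 3: v_p = sqrt(1.787e+05) = 422.7 m/s

422.7


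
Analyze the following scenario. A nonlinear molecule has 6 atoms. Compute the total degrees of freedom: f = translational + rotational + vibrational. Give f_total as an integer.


Step 1: Translational DOF = 3
Step 2: Rotational DOF (nonlinear) = 3
Step 3: Vibrational DOF = 3*6 - 6 = 12
Step 4: Total = 3 + 3 + 12 = 18

18


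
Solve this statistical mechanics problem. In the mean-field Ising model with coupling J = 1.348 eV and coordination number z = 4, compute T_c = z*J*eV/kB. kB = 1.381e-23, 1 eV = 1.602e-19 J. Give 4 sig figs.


Step 1: z*J = 4*1.348 = 5.392 eV
Step 2: Convert to Joules: 5.392*1.602e-19 = 8.638e-19 J
Step 3: T_c = 8.638e-19 / 1.381e-23 = 6.255e+04 K

6.255e+04


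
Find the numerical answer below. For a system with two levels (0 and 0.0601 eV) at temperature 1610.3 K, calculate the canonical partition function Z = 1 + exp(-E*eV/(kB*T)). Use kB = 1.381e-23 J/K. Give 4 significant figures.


Step 1: Compute beta*E = E*eV/(kB*T) = 0.0601*1.602e-19/(1.381e-23*1610.3) = 0.4329
Step 2: exp(-beta*E) = exp(-0.4329) = 0.6486
Step 3: Z = 1 + 0.6486 = 1.649

1.649


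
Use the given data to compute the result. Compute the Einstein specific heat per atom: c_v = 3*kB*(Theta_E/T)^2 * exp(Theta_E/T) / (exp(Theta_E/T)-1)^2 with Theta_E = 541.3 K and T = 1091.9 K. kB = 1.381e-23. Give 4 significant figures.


Step 1: x = Theta_E/T = 541.3/1091.9 = 0.4957
Step 2: x^2 = 0.2458
Step 3: exp(x) = 1.642
Step 4: c_v = 3*1.381e-23*0.2458*1.642/(1.642-1)^2 = 4.059e-23

4.059e-23


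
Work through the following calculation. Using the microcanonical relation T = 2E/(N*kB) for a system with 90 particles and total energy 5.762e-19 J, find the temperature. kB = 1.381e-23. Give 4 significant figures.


Step 1: Numerator = 2*E = 2*5.762e-19 = 1.152e-18 J
Step 2: Denominator = N*kB = 90*1.381e-23 = 1.243e-21
Step 3: T = 1.152e-18 / 1.243e-21 = 927.2 K

927.2


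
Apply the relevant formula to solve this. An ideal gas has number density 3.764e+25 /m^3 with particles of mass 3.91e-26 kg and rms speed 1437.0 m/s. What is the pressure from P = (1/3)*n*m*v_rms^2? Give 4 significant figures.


Step 1: v_rms^2 = 1437.0^2 = 2.065e+06
Step 2: n*m = 3.764e+25*3.91e-26 = 1.472
Step 3: P = (1/3)*1.472*2.065e+06 = 1.013e+06 Pa

1.013e+06


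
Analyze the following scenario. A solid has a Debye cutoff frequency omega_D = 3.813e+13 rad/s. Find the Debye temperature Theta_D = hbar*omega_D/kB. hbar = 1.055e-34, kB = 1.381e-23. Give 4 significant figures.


Step 1: hbar*omega_D = 1.055e-34 * 3.813e+13 = 4.023e-21 J
Step 2: Theta_D = 4.023e-21 / 1.381e-23
Step 3: Theta_D = 291.3 K

291.3


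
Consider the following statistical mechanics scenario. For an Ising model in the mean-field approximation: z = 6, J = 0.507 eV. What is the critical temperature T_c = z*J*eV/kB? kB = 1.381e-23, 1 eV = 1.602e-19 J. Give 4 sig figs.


Step 1: z*J = 6*0.507 = 3.042 eV
Step 2: Convert to Joules: 3.042*1.602e-19 = 4.873e-19 J
Step 3: T_c = 4.873e-19 / 1.381e-23 = 3.529e+04 K

3.529e+04


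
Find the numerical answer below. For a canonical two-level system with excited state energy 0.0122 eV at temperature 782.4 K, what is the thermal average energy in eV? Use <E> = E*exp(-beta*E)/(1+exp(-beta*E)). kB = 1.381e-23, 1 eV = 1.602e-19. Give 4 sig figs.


Step 1: beta*E = 0.0122*1.602e-19/(1.381e-23*782.4) = 0.1809
Step 2: exp(-beta*E) = 0.8345
Step 3: <E> = 0.0122*0.8345/(1+0.8345) = 0.00555 eV

0.00555


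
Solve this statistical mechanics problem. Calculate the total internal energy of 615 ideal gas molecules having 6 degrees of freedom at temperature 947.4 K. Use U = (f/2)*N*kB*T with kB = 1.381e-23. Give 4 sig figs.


Step 1: f/2 = 6/2 = 3.0
Step 2: N*kB*T = 615*1.381e-23*947.4 = 8.046e-18
Step 3: U = 3.0 * 8.046e-18 = 2.414e-17 J

2.414e-17


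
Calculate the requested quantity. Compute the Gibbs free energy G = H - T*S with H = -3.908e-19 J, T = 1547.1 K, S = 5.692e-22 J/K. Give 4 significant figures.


Step 1: T*S = 1547.1 * 5.692e-22 = 8.806e-19 J
Step 2: G = H - T*S = -3.908e-19 - 8.806e-19
Step 3: G = -1.271e-18 J

-1.271e-18


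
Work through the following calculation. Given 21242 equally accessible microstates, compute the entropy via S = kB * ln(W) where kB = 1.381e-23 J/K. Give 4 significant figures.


Step 1: ln(W) = ln(21242) = 9.964
Step 2: S = kB * ln(W) = 1.381e-23 * 9.964
Step 3: S = 1.376e-22 J/K

1.376e-22


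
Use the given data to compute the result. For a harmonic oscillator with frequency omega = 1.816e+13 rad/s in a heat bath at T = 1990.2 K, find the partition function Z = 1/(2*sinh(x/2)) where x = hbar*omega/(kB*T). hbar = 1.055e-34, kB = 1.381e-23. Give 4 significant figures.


Step 1: Compute x = hbar*omega/(kB*T) = 1.055e-34*1.816e+13/(1.381e-23*1990.2) = 0.06971
Step 2: x/2 = 0.03485
Step 3: sinh(x/2) = 0.03486
Step 4: Z = 1/(2*0.03486) = 14.34

14.34


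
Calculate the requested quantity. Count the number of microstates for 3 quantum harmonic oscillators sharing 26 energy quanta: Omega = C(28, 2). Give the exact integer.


Step 1: Use binomial coefficient C(28, 2)
Step 2: Numerator = 28! / 26!
Step 3: Denominator = 2!
Step 4: Omega = 378

378


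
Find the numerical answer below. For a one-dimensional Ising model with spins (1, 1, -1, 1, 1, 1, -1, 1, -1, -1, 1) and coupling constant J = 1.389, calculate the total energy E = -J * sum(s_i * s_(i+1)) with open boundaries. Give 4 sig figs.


Step 1: Nearest-neighbor products: 1, -1, -1, 1, 1, -1, -1, -1, 1, -1
Step 2: Sum of products = -2
Step 3: E = -1.389 * -2 = 2.778

2.778


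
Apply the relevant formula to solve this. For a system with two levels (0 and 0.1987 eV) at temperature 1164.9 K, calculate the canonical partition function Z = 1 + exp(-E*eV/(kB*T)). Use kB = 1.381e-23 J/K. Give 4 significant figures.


Step 1: Compute beta*E = E*eV/(kB*T) = 0.1987*1.602e-19/(1.381e-23*1164.9) = 1.979
Step 2: exp(-beta*E) = exp(-1.979) = 0.1383
Step 3: Z = 1 + 0.1383 = 1.138

1.138


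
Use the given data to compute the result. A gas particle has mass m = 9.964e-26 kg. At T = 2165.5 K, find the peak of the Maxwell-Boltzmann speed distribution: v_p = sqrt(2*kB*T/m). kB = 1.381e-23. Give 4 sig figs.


Step 1: Numerator = 2*kB*T = 2*1.381e-23*2165.5 = 5.981e-20
Step 2: Ratio = 5.981e-20 / 9.964e-26 = 6.003e+05
Step 3: v_p = sqrt(6.003e+05) = 774.8 m/s

774.8


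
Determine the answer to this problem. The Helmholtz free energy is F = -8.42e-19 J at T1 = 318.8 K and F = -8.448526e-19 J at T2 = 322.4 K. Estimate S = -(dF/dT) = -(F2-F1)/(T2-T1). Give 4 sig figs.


Step 1: dF = F2 - F1 = -8.448526e-19 - (-8.42e-19) = -2.8526e-21 J
Step 2: dT = T2 - T1 = 322.4 - 318.8 = 3.6 K
Step 3: S = -dF/dT = -(-2.8526e-21)/3.6 = 7.924e-22 J/K

7.924e-22


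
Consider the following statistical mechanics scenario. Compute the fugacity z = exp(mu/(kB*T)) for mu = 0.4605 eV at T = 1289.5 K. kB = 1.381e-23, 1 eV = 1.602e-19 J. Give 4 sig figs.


Step 1: Convert mu to Joules: 0.4605*1.602e-19 = 7.377e-20 J
Step 2: kB*T = 1.381e-23*1289.5 = 1.781e-20 J
Step 3: mu/(kB*T) = 4.143
Step 4: z = exp(4.143) = 62.97

62.97


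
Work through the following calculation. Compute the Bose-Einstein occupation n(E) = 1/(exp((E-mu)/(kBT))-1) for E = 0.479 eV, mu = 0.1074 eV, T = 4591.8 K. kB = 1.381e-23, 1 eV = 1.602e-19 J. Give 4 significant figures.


Step 1: (E - mu) = 0.3716 eV
Step 2: x = (E-mu)*eV/(kB*T) = 0.3716*1.602e-19/(1.381e-23*4591.8) = 0.9388
Step 3: exp(x) = 2.557
Step 4: n = 1/(exp(x)-1) = 0.6423

0.6423


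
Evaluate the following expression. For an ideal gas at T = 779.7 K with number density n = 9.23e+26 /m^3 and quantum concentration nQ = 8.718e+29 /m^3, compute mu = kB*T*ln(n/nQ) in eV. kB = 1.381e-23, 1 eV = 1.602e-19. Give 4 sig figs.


Step 1: n/nQ = 9.23e+26/8.718e+29 = 0.001059
Step 2: ln(n/nQ) = -6.851
Step 3: mu = kB*T*ln(n/nQ) = 1.077e-20*-6.851 = -7.377e-20 J
Step 4: Convert to eV: -7.377e-20/1.602e-19 = -0.4605 eV

-0.4605


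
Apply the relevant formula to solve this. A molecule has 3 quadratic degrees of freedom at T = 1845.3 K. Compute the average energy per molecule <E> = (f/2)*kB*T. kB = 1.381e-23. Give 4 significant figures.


Step 1: f/2 = 3/2 = 1.5
Step 2: kB*T = 1.381e-23 * 1845.3 = 2.548e-20
Step 3: <E> = 1.5 * 2.548e-20 = 3.823e-20 J

3.823e-20


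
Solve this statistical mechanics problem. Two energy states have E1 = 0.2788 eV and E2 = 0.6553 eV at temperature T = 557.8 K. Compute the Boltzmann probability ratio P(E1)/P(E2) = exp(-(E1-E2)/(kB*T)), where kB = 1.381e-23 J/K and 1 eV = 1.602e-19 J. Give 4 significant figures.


Step 1: Compute energy difference dE = E1 - E2 = 0.2788 - 0.6553 = -0.3765 eV
Step 2: Convert to Joules: dE_J = -0.3765 * 1.602e-19 = -6.032e-20 J
Step 3: Compute exponent = -dE_J / (kB * T) = -(-6.032e-20) / (1.381e-23 * 557.8) = 7.83
Step 4: P(E1)/P(E2) = exp(7.83) = 2515

2515


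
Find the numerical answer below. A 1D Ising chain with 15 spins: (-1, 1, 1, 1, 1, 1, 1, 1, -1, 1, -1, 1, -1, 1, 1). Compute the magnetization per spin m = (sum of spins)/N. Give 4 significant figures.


Step 1: Count up spins (+1): 11, down spins (-1): 4
Step 2: Total magnetization M = 11 - 4 = 7
Step 3: m = M/N = 7/15 = 0.4667

0.4667


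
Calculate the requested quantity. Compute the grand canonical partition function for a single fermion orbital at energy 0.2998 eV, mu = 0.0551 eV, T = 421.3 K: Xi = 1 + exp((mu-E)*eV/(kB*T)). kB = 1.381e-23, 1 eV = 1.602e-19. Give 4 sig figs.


Step 1: (mu - E) = 0.0551 - 0.2998 = -0.2447 eV
Step 2: x = (mu-E)*eV/(kB*T) = -0.2447*1.602e-19/(1.381e-23*421.3) = -6.738
Step 3: exp(x) = 0.001185
Step 4: Xi = 1 + 0.001185 = 1.001

1.001


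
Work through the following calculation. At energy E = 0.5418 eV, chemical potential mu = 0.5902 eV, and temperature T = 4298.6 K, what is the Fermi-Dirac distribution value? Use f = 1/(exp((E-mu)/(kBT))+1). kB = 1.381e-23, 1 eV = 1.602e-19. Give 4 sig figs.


Step 1: (E - mu) = 0.5418 - 0.5902 = -0.0484 eV
Step 2: Convert: (E-mu)*eV = -7.754e-21 J
Step 3: x = (E-mu)*eV/(kB*T) = -0.1306
Step 4: f = 1/(exp(-0.1306)+1) = 0.5326

0.5326


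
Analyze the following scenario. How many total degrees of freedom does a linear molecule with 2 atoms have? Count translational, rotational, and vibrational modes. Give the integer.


Step 1: Translational DOF = 3
Step 2: Rotational DOF (linear) = 2
Step 3: Vibrational DOF = 3*2 - 5 = 1
Step 4: Total = 3 + 2 + 1 = 6

6


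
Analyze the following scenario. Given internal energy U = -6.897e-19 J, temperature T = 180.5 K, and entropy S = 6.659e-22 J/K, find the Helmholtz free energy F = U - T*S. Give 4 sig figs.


Step 1: T*S = 180.5 * 6.659e-22 = 1.202e-19 J
Step 2: F = U - T*S = -6.897e-19 - 1.202e-19
Step 3: F = -8.099e-19 J

-8.099e-19


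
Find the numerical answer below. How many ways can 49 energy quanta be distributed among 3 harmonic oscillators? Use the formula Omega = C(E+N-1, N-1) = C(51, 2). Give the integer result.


Step 1: Use binomial coefficient C(51, 2)
Step 2: Numerator = 51! / 49!
Step 3: Denominator = 2!
Step 4: Omega = 1275

1275


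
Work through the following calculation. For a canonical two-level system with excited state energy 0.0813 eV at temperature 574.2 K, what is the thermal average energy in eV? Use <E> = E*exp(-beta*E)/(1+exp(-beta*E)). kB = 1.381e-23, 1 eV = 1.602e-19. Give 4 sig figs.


Step 1: beta*E = 0.0813*1.602e-19/(1.381e-23*574.2) = 1.642
Step 2: exp(-beta*E) = 0.1935
Step 3: <E> = 0.0813*0.1935/(1+0.1935) = 0.01318 eV

0.01318


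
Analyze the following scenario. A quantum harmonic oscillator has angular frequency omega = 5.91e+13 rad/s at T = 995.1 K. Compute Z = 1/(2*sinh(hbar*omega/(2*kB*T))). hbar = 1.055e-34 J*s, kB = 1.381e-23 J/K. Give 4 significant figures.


Step 1: Compute x = hbar*omega/(kB*T) = 1.055e-34*5.91e+13/(1.381e-23*995.1) = 0.4537
Step 2: x/2 = 0.2269
Step 3: sinh(x/2) = 0.2288
Step 4: Z = 1/(2*0.2288) = 2.185

2.185


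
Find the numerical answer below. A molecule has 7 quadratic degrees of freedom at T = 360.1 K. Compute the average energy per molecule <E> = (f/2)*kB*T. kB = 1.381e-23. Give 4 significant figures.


Step 1: f/2 = 7/2 = 3.5
Step 2: kB*T = 1.381e-23 * 360.1 = 4.973e-21
Step 3: <E> = 3.5 * 4.973e-21 = 1.741e-20 J

1.741e-20


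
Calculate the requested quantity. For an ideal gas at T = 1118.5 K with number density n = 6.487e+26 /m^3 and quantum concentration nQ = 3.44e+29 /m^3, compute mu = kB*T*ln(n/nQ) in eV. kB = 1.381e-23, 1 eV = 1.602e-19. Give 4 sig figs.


Step 1: n/nQ = 6.487e+26/3.44e+29 = 0.001886
Step 2: ln(n/nQ) = -6.273
Step 3: mu = kB*T*ln(n/nQ) = 1.545e-20*-6.273 = -9.69e-20 J
Step 4: Convert to eV: -9.69e-20/1.602e-19 = -0.6049 eV

-0.6049


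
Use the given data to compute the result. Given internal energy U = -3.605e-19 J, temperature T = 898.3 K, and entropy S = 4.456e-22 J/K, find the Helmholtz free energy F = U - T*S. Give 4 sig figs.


Step 1: T*S = 898.3 * 4.456e-22 = 4.003e-19 J
Step 2: F = U - T*S = -3.605e-19 - 4.003e-19
Step 3: F = -7.608e-19 J

-7.608e-19
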